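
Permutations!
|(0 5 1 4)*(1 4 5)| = 4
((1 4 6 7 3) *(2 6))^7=(1 4 2 6 7 3)=[0, 4, 6, 1, 2, 5, 7, 3]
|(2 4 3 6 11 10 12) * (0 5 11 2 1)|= 12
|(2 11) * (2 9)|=3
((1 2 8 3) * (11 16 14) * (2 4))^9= (16)(1 3 8 2 4)= [0, 3, 4, 8, 1, 5, 6, 7, 2, 9, 10, 11, 12, 13, 14, 15, 16]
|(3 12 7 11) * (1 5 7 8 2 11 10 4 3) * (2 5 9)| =|(1 9 2 11)(3 12 8 5 7 10 4)| =28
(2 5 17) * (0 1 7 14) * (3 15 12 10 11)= (0 1 7 14)(2 5 17)(3 15 12 10 11)= [1, 7, 5, 15, 4, 17, 6, 14, 8, 9, 11, 3, 10, 13, 0, 12, 16, 2]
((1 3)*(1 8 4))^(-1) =(1 4 8 3) =[0, 4, 2, 1, 8, 5, 6, 7, 3]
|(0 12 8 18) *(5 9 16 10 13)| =20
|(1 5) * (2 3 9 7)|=|(1 5)(2 3 9 7)|=4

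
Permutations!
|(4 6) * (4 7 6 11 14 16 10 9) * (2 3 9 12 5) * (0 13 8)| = |(0 13 8)(2 3 9 4 11 14 16 10 12 5)(6 7)| = 30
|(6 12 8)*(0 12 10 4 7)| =|(0 12 8 6 10 4 7)| =7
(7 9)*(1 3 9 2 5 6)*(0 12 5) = (0 12 5 6 1 3 9 7 2) = [12, 3, 0, 9, 4, 6, 1, 2, 8, 7, 10, 11, 5]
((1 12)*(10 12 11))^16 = (12) = [0, 1, 2, 3, 4, 5, 6, 7, 8, 9, 10, 11, 12]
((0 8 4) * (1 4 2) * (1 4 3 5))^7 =(0 4 2 8)(1 3 5) =[4, 3, 8, 5, 2, 1, 6, 7, 0]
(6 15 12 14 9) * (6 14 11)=(6 15 12 11)(9 14)=[0, 1, 2, 3, 4, 5, 15, 7, 8, 14, 10, 6, 11, 13, 9, 12]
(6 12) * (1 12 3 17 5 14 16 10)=(1 12 6 3 17 5 14 16 10)=[0, 12, 2, 17, 4, 14, 3, 7, 8, 9, 1, 11, 6, 13, 16, 15, 10, 5]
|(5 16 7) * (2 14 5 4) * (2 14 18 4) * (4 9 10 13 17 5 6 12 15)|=|(2 18 9 10 13 17 5 16 7)(4 14 6 12 15)|=45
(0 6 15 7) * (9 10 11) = (0 6 15 7)(9 10 11) = [6, 1, 2, 3, 4, 5, 15, 0, 8, 10, 11, 9, 12, 13, 14, 7]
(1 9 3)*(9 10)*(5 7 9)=(1 10 5 7 9 3)=[0, 10, 2, 1, 4, 7, 6, 9, 8, 3, 5]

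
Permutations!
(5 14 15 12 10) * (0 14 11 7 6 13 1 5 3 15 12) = (0 14 12 10 3 15)(1 5 11 7 6 13) = [14, 5, 2, 15, 4, 11, 13, 6, 8, 9, 3, 7, 10, 1, 12, 0]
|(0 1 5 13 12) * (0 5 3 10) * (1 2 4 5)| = |(0 2 4 5 13 12 1 3 10)| = 9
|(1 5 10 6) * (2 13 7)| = 12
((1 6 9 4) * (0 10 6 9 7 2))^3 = (0 7 10 2 6) = [7, 1, 6, 3, 4, 5, 0, 10, 8, 9, 2]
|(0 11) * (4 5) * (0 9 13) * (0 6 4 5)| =6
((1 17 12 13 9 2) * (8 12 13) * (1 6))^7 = (1 17 13 9 2 6)(8 12) = [0, 17, 6, 3, 4, 5, 1, 7, 12, 2, 10, 11, 8, 9, 14, 15, 16, 13]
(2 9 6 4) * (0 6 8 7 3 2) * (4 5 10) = (0 6 5 10 4)(2 9 8 7 3) = [6, 1, 9, 2, 0, 10, 5, 3, 7, 8, 4]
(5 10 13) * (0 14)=(0 14)(5 10 13)=[14, 1, 2, 3, 4, 10, 6, 7, 8, 9, 13, 11, 12, 5, 0]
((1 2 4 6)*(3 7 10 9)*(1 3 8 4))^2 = (3 10 8 6 7 9 4) = [0, 1, 2, 10, 3, 5, 7, 9, 6, 4, 8]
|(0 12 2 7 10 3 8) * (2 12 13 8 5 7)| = |(0 13 8)(3 5 7 10)| = 12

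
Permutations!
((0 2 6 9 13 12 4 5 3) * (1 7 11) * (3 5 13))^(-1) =(0 3 9 6 2)(1 11 7)(4 12 13) =[3, 11, 0, 9, 12, 5, 2, 1, 8, 6, 10, 7, 13, 4]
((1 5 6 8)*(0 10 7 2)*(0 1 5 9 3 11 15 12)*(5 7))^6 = (0 2 12 7 15 8 11 6 3 5 9 10 1) = [2, 0, 12, 5, 4, 9, 3, 15, 11, 10, 1, 6, 7, 13, 14, 8]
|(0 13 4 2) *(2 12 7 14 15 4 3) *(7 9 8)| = 28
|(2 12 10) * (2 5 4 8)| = 6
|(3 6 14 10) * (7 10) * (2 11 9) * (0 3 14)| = |(0 3 6)(2 11 9)(7 10 14)| = 3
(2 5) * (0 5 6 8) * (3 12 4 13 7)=(0 5 2 6 8)(3 12 4 13 7)=[5, 1, 6, 12, 13, 2, 8, 3, 0, 9, 10, 11, 4, 7]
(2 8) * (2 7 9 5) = (2 8 7 9 5) = [0, 1, 8, 3, 4, 2, 6, 9, 7, 5]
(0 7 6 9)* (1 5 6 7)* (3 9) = [1, 5, 2, 9, 4, 6, 3, 7, 8, 0] = (0 1 5 6 3 9)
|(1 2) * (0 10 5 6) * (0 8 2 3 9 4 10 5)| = |(0 5 6 8 2 1 3 9 4 10)| = 10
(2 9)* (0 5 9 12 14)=(0 5 9 2 12 14)=[5, 1, 12, 3, 4, 9, 6, 7, 8, 2, 10, 11, 14, 13, 0]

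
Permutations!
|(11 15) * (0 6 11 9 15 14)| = 4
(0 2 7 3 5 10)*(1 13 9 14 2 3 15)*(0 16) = [3, 13, 7, 5, 4, 10, 6, 15, 8, 14, 16, 11, 12, 9, 2, 1, 0] = (0 3 5 10 16)(1 13 9 14 2 7 15)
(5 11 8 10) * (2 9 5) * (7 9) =[0, 1, 7, 3, 4, 11, 6, 9, 10, 5, 2, 8] =(2 7 9 5 11 8 10)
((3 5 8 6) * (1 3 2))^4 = (1 6 5)(2 8 3) = [0, 6, 8, 2, 4, 1, 5, 7, 3]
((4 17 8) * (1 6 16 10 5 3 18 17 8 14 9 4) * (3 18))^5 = [0, 18, 2, 3, 10, 4, 17, 7, 5, 16, 9, 11, 12, 13, 6, 15, 14, 1, 8] = (1 18 8 5 4 10 9 16 14 6 17)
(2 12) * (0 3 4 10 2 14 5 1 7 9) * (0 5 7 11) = (0 3 4 10 2 12 14 7 9 5 1 11) = [3, 11, 12, 4, 10, 1, 6, 9, 8, 5, 2, 0, 14, 13, 7]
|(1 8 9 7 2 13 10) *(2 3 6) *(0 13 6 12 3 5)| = |(0 13 10 1 8 9 7 5)(2 6)(3 12)| = 8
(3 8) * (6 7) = [0, 1, 2, 8, 4, 5, 7, 6, 3] = (3 8)(6 7)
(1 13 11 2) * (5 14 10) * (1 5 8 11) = (1 13)(2 5 14 10 8 11) = [0, 13, 5, 3, 4, 14, 6, 7, 11, 9, 8, 2, 12, 1, 10]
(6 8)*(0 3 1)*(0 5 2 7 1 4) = (0 3 4)(1 5 2 7)(6 8) = [3, 5, 7, 4, 0, 2, 8, 1, 6]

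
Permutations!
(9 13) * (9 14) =[0, 1, 2, 3, 4, 5, 6, 7, 8, 13, 10, 11, 12, 14, 9] =(9 13 14)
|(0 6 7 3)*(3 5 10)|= 6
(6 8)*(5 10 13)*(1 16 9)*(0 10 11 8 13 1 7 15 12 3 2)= (0 10 1 16 9 7 15 12 3 2)(5 11 8 6 13)= [10, 16, 0, 2, 4, 11, 13, 15, 6, 7, 1, 8, 3, 5, 14, 12, 9]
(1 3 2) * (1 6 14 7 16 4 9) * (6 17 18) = (1 3 2 17 18 6 14 7 16 4 9) = [0, 3, 17, 2, 9, 5, 14, 16, 8, 1, 10, 11, 12, 13, 7, 15, 4, 18, 6]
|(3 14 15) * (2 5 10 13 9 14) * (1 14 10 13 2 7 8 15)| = 20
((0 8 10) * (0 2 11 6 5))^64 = (0 8 10 2 11 6 5) = [8, 1, 11, 3, 4, 0, 5, 7, 10, 9, 2, 6]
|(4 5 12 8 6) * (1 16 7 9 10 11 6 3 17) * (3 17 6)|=13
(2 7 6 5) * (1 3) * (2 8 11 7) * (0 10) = (0 10)(1 3)(5 8 11 7 6) = [10, 3, 2, 1, 4, 8, 5, 6, 11, 9, 0, 7]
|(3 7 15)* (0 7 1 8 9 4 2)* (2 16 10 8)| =|(0 7 15 3 1 2)(4 16 10 8 9)| =30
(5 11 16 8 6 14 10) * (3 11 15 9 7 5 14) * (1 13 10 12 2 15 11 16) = [0, 13, 15, 16, 4, 11, 3, 5, 6, 7, 14, 1, 2, 10, 12, 9, 8] = (1 13 10 14 12 2 15 9 7 5 11)(3 16 8 6)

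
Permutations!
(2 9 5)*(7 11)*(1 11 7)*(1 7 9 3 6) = [0, 11, 3, 6, 4, 2, 1, 9, 8, 5, 10, 7] = (1 11 7 9 5 2 3 6)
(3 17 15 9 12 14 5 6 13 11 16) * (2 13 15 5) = [0, 1, 13, 17, 4, 6, 15, 7, 8, 12, 10, 16, 14, 11, 2, 9, 3, 5] = (2 13 11 16 3 17 5 6 15 9 12 14)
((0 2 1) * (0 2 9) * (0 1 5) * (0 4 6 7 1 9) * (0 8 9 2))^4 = [5, 2, 7, 3, 0, 1, 8, 9, 4, 6] = (0 5 1 2 7 9 6 8 4)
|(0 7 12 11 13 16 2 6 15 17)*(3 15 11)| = |(0 7 12 3 15 17)(2 6 11 13 16)| = 30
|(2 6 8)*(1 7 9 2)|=|(1 7 9 2 6 8)|=6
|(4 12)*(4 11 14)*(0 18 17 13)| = |(0 18 17 13)(4 12 11 14)| = 4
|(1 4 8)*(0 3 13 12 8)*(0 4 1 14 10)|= 7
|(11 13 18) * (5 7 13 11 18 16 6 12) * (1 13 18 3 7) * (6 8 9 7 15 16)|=35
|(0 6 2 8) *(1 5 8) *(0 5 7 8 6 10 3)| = |(0 10 3)(1 7 8 5 6 2)| = 6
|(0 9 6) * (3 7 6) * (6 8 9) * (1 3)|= |(0 6)(1 3 7 8 9)|= 10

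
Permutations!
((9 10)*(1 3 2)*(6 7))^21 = (6 7)(9 10) = [0, 1, 2, 3, 4, 5, 7, 6, 8, 10, 9]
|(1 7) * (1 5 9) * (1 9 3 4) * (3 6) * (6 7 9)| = 10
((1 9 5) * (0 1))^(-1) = (0 5 9 1) = [5, 0, 2, 3, 4, 9, 6, 7, 8, 1]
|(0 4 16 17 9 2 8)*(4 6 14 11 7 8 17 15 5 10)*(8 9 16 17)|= |(0 6 14 11 7 9 2 8)(4 17 16 15 5 10)|= 24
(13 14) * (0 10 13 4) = (0 10 13 14 4) = [10, 1, 2, 3, 0, 5, 6, 7, 8, 9, 13, 11, 12, 14, 4]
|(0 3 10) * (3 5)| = 4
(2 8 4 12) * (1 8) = (1 8 4 12 2) = [0, 8, 1, 3, 12, 5, 6, 7, 4, 9, 10, 11, 2]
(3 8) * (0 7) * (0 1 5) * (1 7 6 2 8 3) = (0 6 2 8 1 5) = [6, 5, 8, 3, 4, 0, 2, 7, 1]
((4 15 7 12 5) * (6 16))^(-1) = [0, 1, 2, 3, 5, 12, 16, 15, 8, 9, 10, 11, 7, 13, 14, 4, 6] = (4 5 12 7 15)(6 16)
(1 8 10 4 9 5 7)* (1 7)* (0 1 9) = (0 1 8 10 4)(5 9) = [1, 8, 2, 3, 0, 9, 6, 7, 10, 5, 4]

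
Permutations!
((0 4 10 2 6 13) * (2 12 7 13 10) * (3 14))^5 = [12, 1, 13, 14, 7, 5, 0, 6, 8, 9, 4, 11, 2, 10, 3] = (0 12 2 13 10 4 7 6)(3 14)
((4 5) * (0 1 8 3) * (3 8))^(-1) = (8)(0 3 1)(4 5) = [3, 0, 2, 1, 5, 4, 6, 7, 8]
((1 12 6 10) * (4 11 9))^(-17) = (1 10 6 12)(4 11 9) = [0, 10, 2, 3, 11, 5, 12, 7, 8, 4, 6, 9, 1]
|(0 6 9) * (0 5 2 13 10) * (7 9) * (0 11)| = |(0 6 7 9 5 2 13 10 11)| = 9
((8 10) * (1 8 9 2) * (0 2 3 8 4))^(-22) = [1, 0, 4, 10, 2, 5, 6, 7, 9, 8, 3] = (0 1)(2 4)(3 10)(8 9)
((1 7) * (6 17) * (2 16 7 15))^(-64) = (17)(1 15 2 16 7) = [0, 15, 16, 3, 4, 5, 6, 1, 8, 9, 10, 11, 12, 13, 14, 2, 7, 17]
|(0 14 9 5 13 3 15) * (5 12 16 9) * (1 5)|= |(0 14 1 5 13 3 15)(9 12 16)|= 21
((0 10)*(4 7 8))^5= [10, 1, 2, 3, 8, 5, 6, 4, 7, 9, 0]= (0 10)(4 8 7)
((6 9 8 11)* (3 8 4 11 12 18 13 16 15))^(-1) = [0, 1, 2, 15, 9, 5, 11, 7, 3, 6, 10, 4, 8, 18, 14, 16, 13, 17, 12] = (3 15 16 13 18 12 8)(4 9 6 11)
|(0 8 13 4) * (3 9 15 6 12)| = 20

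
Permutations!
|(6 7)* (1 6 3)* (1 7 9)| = |(1 6 9)(3 7)| = 6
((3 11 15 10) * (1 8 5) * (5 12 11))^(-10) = (1 3 15 12)(5 10 11 8) = [0, 3, 2, 15, 4, 10, 6, 7, 5, 9, 11, 8, 1, 13, 14, 12]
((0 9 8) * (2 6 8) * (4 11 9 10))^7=(0 8 6 2 9 11 4 10)=[8, 1, 9, 3, 10, 5, 2, 7, 6, 11, 0, 4]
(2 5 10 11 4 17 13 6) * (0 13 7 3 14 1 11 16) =(0 13 6 2 5 10 16)(1 11 4 17 7 3 14) =[13, 11, 5, 14, 17, 10, 2, 3, 8, 9, 16, 4, 12, 6, 1, 15, 0, 7]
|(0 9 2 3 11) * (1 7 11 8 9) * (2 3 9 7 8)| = 15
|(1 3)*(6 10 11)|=|(1 3)(6 10 11)|=6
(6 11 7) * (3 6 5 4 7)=(3 6 11)(4 7 5)=[0, 1, 2, 6, 7, 4, 11, 5, 8, 9, 10, 3]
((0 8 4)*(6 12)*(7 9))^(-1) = [4, 1, 2, 3, 8, 5, 12, 9, 0, 7, 10, 11, 6] = (0 4 8)(6 12)(7 9)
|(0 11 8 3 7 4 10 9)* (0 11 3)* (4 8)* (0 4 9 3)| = |(3 7 8 4 10)(9 11)| = 10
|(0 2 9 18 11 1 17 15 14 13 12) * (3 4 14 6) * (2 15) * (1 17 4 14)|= 70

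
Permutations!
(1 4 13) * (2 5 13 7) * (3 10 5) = (1 4 7 2 3 10 5 13) = [0, 4, 3, 10, 7, 13, 6, 2, 8, 9, 5, 11, 12, 1]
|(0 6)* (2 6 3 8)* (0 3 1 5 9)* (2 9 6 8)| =|(0 1 5 6 3 2 8 9)| =8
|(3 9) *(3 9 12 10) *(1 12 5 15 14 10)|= |(1 12)(3 5 15 14 10)|= 10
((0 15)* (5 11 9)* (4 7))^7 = (0 15)(4 7)(5 11 9) = [15, 1, 2, 3, 7, 11, 6, 4, 8, 5, 10, 9, 12, 13, 14, 0]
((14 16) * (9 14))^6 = (16) = [0, 1, 2, 3, 4, 5, 6, 7, 8, 9, 10, 11, 12, 13, 14, 15, 16]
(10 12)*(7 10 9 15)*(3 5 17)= (3 5 17)(7 10 12 9 15)= [0, 1, 2, 5, 4, 17, 6, 10, 8, 15, 12, 11, 9, 13, 14, 7, 16, 3]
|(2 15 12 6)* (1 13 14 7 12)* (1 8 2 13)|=15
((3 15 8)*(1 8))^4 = (15) = [0, 1, 2, 3, 4, 5, 6, 7, 8, 9, 10, 11, 12, 13, 14, 15]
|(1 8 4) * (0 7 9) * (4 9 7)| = 5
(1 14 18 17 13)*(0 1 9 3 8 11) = (0 1 14 18 17 13 9 3 8 11) = [1, 14, 2, 8, 4, 5, 6, 7, 11, 3, 10, 0, 12, 9, 18, 15, 16, 13, 17]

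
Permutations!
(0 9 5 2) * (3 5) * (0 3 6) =(0 9 6)(2 3 5) =[9, 1, 3, 5, 4, 2, 0, 7, 8, 6]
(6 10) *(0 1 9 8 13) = (0 1 9 8 13)(6 10) = [1, 9, 2, 3, 4, 5, 10, 7, 13, 8, 6, 11, 12, 0]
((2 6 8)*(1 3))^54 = (8) = [0, 1, 2, 3, 4, 5, 6, 7, 8]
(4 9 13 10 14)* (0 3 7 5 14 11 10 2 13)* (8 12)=(0 3 7 5 14 4 9)(2 13)(8 12)(10 11)=[3, 1, 13, 7, 9, 14, 6, 5, 12, 0, 11, 10, 8, 2, 4]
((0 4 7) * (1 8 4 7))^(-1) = (0 7)(1 4 8) = [7, 4, 2, 3, 8, 5, 6, 0, 1]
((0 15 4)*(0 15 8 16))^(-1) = [16, 1, 2, 3, 15, 5, 6, 7, 0, 9, 10, 11, 12, 13, 14, 4, 8] = (0 16 8)(4 15)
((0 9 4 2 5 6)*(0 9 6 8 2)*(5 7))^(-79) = (0 6 9 4)(2 7 5 8) = [6, 1, 7, 3, 0, 8, 9, 5, 2, 4]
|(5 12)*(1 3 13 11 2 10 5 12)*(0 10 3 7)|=20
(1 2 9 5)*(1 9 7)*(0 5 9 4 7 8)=(9)(0 5 4 7 1 2 8)=[5, 2, 8, 3, 7, 4, 6, 1, 0, 9]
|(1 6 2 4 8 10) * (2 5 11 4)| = |(1 6 5 11 4 8 10)| = 7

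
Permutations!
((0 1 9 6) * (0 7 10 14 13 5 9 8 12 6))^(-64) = (0 8 6 10 13 9 1 12 7 14 5) = [8, 12, 2, 3, 4, 0, 10, 14, 6, 1, 13, 11, 7, 9, 5]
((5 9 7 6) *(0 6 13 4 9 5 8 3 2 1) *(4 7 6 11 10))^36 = (13)(0 8 10 2 9)(1 6 11 3 4) = [8, 6, 9, 4, 1, 5, 11, 7, 10, 0, 2, 3, 12, 13]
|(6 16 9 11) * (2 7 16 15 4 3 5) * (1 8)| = |(1 8)(2 7 16 9 11 6 15 4 3 5)| = 10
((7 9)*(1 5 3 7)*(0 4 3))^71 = (0 4 3 7 9 1 5) = [4, 5, 2, 7, 3, 0, 6, 9, 8, 1]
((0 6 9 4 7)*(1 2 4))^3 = (0 1 7 9 4 6 2) = [1, 7, 0, 3, 6, 5, 2, 9, 8, 4]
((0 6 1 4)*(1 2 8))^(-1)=(0 4 1 8 2 6)=[4, 8, 6, 3, 1, 5, 0, 7, 2]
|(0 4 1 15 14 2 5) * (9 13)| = |(0 4 1 15 14 2 5)(9 13)| = 14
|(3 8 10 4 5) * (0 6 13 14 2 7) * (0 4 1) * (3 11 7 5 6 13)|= |(0 13 14 2 5 11 7 4 6 3 8 10 1)|= 13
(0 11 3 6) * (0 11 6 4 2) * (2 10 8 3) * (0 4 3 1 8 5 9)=(0 6 11 2 4 10 5 9)(1 8)=[6, 8, 4, 3, 10, 9, 11, 7, 1, 0, 5, 2]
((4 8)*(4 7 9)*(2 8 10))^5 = (2 10 4 9 7 8) = [0, 1, 10, 3, 9, 5, 6, 8, 2, 7, 4]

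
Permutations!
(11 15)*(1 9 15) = (1 9 15 11) = [0, 9, 2, 3, 4, 5, 6, 7, 8, 15, 10, 1, 12, 13, 14, 11]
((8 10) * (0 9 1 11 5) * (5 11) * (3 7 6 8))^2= (11)(0 1)(3 6 10 7 8)(5 9)= [1, 0, 2, 6, 4, 9, 10, 8, 3, 5, 7, 11]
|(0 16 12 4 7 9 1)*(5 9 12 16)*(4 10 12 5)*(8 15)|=|(16)(0 4 7 5 9 1)(8 15)(10 12)|=6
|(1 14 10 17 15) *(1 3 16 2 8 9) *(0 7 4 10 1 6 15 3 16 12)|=|(0 7 4 10 17 3 12)(1 14)(2 8 9 6 15 16)|=42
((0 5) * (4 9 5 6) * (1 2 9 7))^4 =(0 1)(2 6)(4 9)(5 7) =[1, 0, 6, 3, 9, 7, 2, 5, 8, 4]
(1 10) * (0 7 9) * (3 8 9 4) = (0 7 4 3 8 9)(1 10) = [7, 10, 2, 8, 3, 5, 6, 4, 9, 0, 1]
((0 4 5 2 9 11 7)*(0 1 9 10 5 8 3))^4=(11)(2 10 5)=[0, 1, 10, 3, 4, 2, 6, 7, 8, 9, 5, 11]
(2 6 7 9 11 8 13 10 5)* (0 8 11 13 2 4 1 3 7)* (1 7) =(0 8 2 6)(1 3)(4 7 9 13 10 5) =[8, 3, 6, 1, 7, 4, 0, 9, 2, 13, 5, 11, 12, 10]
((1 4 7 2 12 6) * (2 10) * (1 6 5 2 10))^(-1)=[0, 7, 5, 3, 1, 12, 6, 4, 8, 9, 10, 11, 2]=(1 7 4)(2 5 12)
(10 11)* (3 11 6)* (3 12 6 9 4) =(3 11 10 9 4)(6 12) =[0, 1, 2, 11, 3, 5, 12, 7, 8, 4, 9, 10, 6]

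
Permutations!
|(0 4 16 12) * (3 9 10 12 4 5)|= 6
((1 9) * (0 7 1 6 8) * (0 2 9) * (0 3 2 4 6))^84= (9)= [0, 1, 2, 3, 4, 5, 6, 7, 8, 9]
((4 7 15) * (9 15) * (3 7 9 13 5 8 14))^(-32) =[0, 1, 2, 8, 9, 7, 6, 14, 13, 15, 10, 11, 12, 3, 5, 4] =(3 8 13)(4 9 15)(5 7 14)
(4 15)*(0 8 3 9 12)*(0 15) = (0 8 3 9 12 15 4) = [8, 1, 2, 9, 0, 5, 6, 7, 3, 12, 10, 11, 15, 13, 14, 4]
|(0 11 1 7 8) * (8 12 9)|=|(0 11 1 7 12 9 8)|=7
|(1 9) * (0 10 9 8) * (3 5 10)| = 7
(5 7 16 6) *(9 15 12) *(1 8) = (1 8)(5 7 16 6)(9 15 12) = [0, 8, 2, 3, 4, 7, 5, 16, 1, 15, 10, 11, 9, 13, 14, 12, 6]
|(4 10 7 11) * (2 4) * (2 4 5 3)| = |(2 5 3)(4 10 7 11)| = 12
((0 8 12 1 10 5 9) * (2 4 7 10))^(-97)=(0 1 7 9 12 4 5 8 2 10)=[1, 7, 10, 3, 5, 8, 6, 9, 2, 12, 0, 11, 4]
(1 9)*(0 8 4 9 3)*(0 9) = (0 8 4)(1 3 9) = [8, 3, 2, 9, 0, 5, 6, 7, 4, 1]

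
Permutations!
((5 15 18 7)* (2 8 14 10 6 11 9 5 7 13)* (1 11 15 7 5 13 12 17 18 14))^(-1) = (1 8 2 13 9 11)(5 7)(6 10 14 15)(12 18 17) = [0, 8, 13, 3, 4, 7, 10, 5, 2, 11, 14, 1, 18, 9, 15, 6, 16, 12, 17]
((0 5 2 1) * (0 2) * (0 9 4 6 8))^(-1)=(0 8 6 4 9 5)(1 2)=[8, 2, 1, 3, 9, 0, 4, 7, 6, 5]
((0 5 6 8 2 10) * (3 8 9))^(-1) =(0 10 2 8 3 9 6 5) =[10, 1, 8, 9, 4, 0, 5, 7, 3, 6, 2]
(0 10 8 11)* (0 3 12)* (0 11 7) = (0 10 8 7)(3 12 11) = [10, 1, 2, 12, 4, 5, 6, 0, 7, 9, 8, 3, 11]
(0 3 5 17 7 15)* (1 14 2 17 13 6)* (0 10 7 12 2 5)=(0 3)(1 14 5 13 6)(2 17 12)(7 15 10)=[3, 14, 17, 0, 4, 13, 1, 15, 8, 9, 7, 11, 2, 6, 5, 10, 16, 12]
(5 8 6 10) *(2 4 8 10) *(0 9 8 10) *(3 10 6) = [9, 1, 4, 10, 6, 0, 2, 7, 3, 8, 5] = (0 9 8 3 10 5)(2 4 6)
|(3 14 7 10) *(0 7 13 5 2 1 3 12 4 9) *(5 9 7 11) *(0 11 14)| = |(0 14 13 9 11 5 2 1 3)(4 7 10 12)| = 36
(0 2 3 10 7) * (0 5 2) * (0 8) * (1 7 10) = (10)(0 8)(1 7 5 2 3) = [8, 7, 3, 1, 4, 2, 6, 5, 0, 9, 10]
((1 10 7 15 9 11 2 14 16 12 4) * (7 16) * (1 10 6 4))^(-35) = (1 6 4 10 16 12)(2 14 7 15 9 11) = [0, 6, 14, 3, 10, 5, 4, 15, 8, 11, 16, 2, 1, 13, 7, 9, 12]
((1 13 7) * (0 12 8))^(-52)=(0 8 12)(1 7 13)=[8, 7, 2, 3, 4, 5, 6, 13, 12, 9, 10, 11, 0, 1]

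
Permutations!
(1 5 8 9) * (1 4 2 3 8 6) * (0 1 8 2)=(0 1 5 6 8 9 4)(2 3)=[1, 5, 3, 2, 0, 6, 8, 7, 9, 4]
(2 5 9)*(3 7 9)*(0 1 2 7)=(0 1 2 5 3)(7 9)=[1, 2, 5, 0, 4, 3, 6, 9, 8, 7]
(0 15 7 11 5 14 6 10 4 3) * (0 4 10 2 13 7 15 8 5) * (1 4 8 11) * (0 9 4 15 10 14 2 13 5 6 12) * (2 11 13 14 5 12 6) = (0 13 7 1 15 10 5 11 9 4 3 8 2 12)(6 14) = [13, 15, 12, 8, 3, 11, 14, 1, 2, 4, 5, 9, 0, 7, 6, 10]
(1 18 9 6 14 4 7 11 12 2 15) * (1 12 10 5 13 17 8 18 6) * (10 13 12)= (1 6 14 4 7 11 13 17 8 18 9)(2 15 10 5 12)= [0, 6, 15, 3, 7, 12, 14, 11, 18, 1, 5, 13, 2, 17, 4, 10, 16, 8, 9]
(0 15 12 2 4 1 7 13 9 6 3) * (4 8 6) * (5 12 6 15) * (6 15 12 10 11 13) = (15)(0 5 10 11 13 9 4 1 7 6 3)(2 8 12) = [5, 7, 8, 0, 1, 10, 3, 6, 12, 4, 11, 13, 2, 9, 14, 15]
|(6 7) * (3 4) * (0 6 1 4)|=|(0 6 7 1 4 3)|=6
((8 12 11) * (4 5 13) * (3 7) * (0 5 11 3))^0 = (13) = [0, 1, 2, 3, 4, 5, 6, 7, 8, 9, 10, 11, 12, 13]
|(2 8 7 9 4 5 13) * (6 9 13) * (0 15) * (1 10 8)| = 12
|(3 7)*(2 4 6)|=|(2 4 6)(3 7)|=6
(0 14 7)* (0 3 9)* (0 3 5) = (0 14 7 5)(3 9) = [14, 1, 2, 9, 4, 0, 6, 5, 8, 3, 10, 11, 12, 13, 7]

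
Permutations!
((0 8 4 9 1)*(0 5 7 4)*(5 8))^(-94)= (0 9 5 1 7 8 4)= [9, 7, 2, 3, 0, 1, 6, 8, 4, 5]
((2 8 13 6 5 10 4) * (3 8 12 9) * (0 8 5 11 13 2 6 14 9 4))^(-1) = [10, 1, 8, 9, 12, 3, 4, 7, 0, 14, 5, 6, 2, 11, 13] = (0 10 5 3 9 14 13 11 6 4 12 2 8)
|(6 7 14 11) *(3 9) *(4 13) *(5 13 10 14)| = 8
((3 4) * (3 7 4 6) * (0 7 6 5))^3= [6, 1, 2, 7, 5, 4, 0, 3]= (0 6)(3 7)(4 5)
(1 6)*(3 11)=(1 6)(3 11)=[0, 6, 2, 11, 4, 5, 1, 7, 8, 9, 10, 3]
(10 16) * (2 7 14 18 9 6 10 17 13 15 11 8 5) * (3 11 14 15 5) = (2 7 15 14 18 9 6 10 16 17 13 5)(3 11 8) = [0, 1, 7, 11, 4, 2, 10, 15, 3, 6, 16, 8, 12, 5, 18, 14, 17, 13, 9]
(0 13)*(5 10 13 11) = [11, 1, 2, 3, 4, 10, 6, 7, 8, 9, 13, 5, 12, 0] = (0 11 5 10 13)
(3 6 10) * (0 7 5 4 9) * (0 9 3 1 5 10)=(0 7 10 1 5 4 3 6)=[7, 5, 2, 6, 3, 4, 0, 10, 8, 9, 1]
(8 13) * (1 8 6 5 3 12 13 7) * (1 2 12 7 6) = (1 8 6 5 3 7 2 12 13) = [0, 8, 12, 7, 4, 3, 5, 2, 6, 9, 10, 11, 13, 1]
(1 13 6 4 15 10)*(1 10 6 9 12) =[0, 13, 2, 3, 15, 5, 4, 7, 8, 12, 10, 11, 1, 9, 14, 6] =(1 13 9 12)(4 15 6)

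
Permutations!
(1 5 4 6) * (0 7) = (0 7)(1 5 4 6) = [7, 5, 2, 3, 6, 4, 1, 0]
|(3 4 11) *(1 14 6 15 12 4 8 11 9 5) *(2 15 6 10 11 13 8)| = |(1 14 10 11 3 2 15 12 4 9 5)(8 13)| = 22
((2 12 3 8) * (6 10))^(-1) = (2 8 3 12)(6 10) = [0, 1, 8, 12, 4, 5, 10, 7, 3, 9, 6, 11, 2]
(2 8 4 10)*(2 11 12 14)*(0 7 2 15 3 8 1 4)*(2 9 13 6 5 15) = (0 7 9 13 6 5 15 3 8)(1 4 10 11 12 14 2) = [7, 4, 1, 8, 10, 15, 5, 9, 0, 13, 11, 12, 14, 6, 2, 3]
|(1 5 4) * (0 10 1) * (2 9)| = 10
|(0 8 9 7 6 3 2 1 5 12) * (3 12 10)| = |(0 8 9 7 6 12)(1 5 10 3 2)| = 30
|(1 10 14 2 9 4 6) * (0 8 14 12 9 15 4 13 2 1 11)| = 13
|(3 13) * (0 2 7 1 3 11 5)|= 8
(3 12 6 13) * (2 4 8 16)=(2 4 8 16)(3 12 6 13)=[0, 1, 4, 12, 8, 5, 13, 7, 16, 9, 10, 11, 6, 3, 14, 15, 2]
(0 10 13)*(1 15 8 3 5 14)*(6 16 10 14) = (0 14 1 15 8 3 5 6 16 10 13) = [14, 15, 2, 5, 4, 6, 16, 7, 3, 9, 13, 11, 12, 0, 1, 8, 10]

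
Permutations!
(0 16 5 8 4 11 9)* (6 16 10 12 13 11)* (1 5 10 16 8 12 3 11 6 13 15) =(0 16 10 3 11 9)(1 5 12 15)(4 13 6 8) =[16, 5, 2, 11, 13, 12, 8, 7, 4, 0, 3, 9, 15, 6, 14, 1, 10]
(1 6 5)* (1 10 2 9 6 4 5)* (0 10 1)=(0 10 2 9 6)(1 4 5)=[10, 4, 9, 3, 5, 1, 0, 7, 8, 6, 2]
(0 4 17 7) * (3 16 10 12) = [4, 1, 2, 16, 17, 5, 6, 0, 8, 9, 12, 11, 3, 13, 14, 15, 10, 7] = (0 4 17 7)(3 16 10 12)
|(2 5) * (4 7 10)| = 6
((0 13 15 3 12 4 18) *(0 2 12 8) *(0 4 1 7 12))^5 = [4, 12, 8, 0, 15, 5, 6, 1, 13, 9, 10, 11, 7, 18, 14, 2, 16, 17, 3] = (0 4 15 2 8 13 18 3)(1 12 7)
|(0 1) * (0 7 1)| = 2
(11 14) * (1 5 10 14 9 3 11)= (1 5 10 14)(3 11 9)= [0, 5, 2, 11, 4, 10, 6, 7, 8, 3, 14, 9, 12, 13, 1]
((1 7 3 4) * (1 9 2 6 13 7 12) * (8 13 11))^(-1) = (1 12)(2 9 4 3 7 13 8 11 6) = [0, 12, 9, 7, 3, 5, 2, 13, 11, 4, 10, 6, 1, 8]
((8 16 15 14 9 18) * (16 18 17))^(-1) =(8 18)(9 14 15 16 17) =[0, 1, 2, 3, 4, 5, 6, 7, 18, 14, 10, 11, 12, 13, 15, 16, 17, 9, 8]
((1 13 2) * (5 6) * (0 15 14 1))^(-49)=(0 2 13 1 14 15)(5 6)=[2, 14, 13, 3, 4, 6, 5, 7, 8, 9, 10, 11, 12, 1, 15, 0]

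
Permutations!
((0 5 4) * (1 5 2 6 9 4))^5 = (9)(1 5) = [0, 5, 2, 3, 4, 1, 6, 7, 8, 9]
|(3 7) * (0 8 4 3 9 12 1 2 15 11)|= 11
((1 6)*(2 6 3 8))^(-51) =(1 6 2 8 3) =[0, 6, 8, 1, 4, 5, 2, 7, 3]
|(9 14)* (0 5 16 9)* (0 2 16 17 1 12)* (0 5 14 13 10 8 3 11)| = |(0 14 2 16 9 13 10 8 3 11)(1 12 5 17)| = 20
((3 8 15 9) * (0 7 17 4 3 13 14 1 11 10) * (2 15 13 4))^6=(0 4 11 15 14 17 8)(1 2 13 7 3 10 9)=[4, 2, 13, 10, 11, 5, 6, 3, 0, 1, 9, 15, 12, 7, 17, 14, 16, 8]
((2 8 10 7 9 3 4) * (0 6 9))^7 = (0 10 2 3 6 7 8 4 9) = [10, 1, 3, 6, 9, 5, 7, 8, 4, 0, 2]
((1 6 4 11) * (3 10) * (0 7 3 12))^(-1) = [12, 11, 2, 7, 6, 5, 1, 0, 8, 9, 3, 4, 10] = (0 12 10 3 7)(1 11 4 6)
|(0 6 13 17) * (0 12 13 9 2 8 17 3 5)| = 10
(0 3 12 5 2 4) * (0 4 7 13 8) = (0 3 12 5 2 7 13 8) = [3, 1, 7, 12, 4, 2, 6, 13, 0, 9, 10, 11, 5, 8]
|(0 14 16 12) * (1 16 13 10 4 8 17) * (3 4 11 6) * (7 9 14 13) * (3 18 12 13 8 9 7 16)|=|(0 8 17 1 3 4 9 14 16 13 10 11 6 18 12)|=15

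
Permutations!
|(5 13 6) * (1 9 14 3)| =|(1 9 14 3)(5 13 6)| =12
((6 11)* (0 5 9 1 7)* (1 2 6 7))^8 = [5, 1, 6, 3, 4, 9, 11, 0, 8, 2, 10, 7] = (0 5 9 2 6 11 7)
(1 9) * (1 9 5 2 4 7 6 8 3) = (9)(1 5 2 4 7 6 8 3) = [0, 5, 4, 1, 7, 2, 8, 6, 3, 9]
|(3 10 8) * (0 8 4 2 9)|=7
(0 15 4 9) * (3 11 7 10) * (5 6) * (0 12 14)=(0 15 4 9 12 14)(3 11 7 10)(5 6)=[15, 1, 2, 11, 9, 6, 5, 10, 8, 12, 3, 7, 14, 13, 0, 4]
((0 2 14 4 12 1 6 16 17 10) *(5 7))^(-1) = (0 10 17 16 6 1 12 4 14 2)(5 7) = [10, 12, 0, 3, 14, 7, 1, 5, 8, 9, 17, 11, 4, 13, 2, 15, 6, 16]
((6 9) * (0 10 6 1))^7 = [6, 10, 2, 3, 4, 5, 1, 7, 8, 0, 9] = (0 6 1 10 9)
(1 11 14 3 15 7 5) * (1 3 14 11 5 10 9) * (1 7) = (1 5 3 15)(7 10 9) = [0, 5, 2, 15, 4, 3, 6, 10, 8, 7, 9, 11, 12, 13, 14, 1]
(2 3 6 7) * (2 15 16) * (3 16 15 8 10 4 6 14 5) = (2 16)(3 14 5)(4 6 7 8 10) = [0, 1, 16, 14, 6, 3, 7, 8, 10, 9, 4, 11, 12, 13, 5, 15, 2]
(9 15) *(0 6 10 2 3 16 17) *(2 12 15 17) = (0 6 10 12 15 9 17)(2 3 16) = [6, 1, 3, 16, 4, 5, 10, 7, 8, 17, 12, 11, 15, 13, 14, 9, 2, 0]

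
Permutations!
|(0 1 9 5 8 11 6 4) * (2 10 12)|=|(0 1 9 5 8 11 6 4)(2 10 12)|=24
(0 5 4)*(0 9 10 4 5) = [0, 1, 2, 3, 9, 5, 6, 7, 8, 10, 4] = (4 9 10)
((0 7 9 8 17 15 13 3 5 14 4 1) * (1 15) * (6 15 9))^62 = (0 8 14 13 7 17 4 3 6 1 9 5 15) = [8, 9, 2, 6, 3, 15, 1, 17, 14, 5, 10, 11, 12, 7, 13, 0, 16, 4]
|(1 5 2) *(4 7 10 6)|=|(1 5 2)(4 7 10 6)|=12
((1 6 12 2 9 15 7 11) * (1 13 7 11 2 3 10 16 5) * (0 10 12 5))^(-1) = [16, 5, 7, 12, 4, 6, 1, 13, 8, 2, 0, 15, 3, 11, 14, 9, 10] = (0 16 10)(1 5 6)(2 7 13 11 15 9)(3 12)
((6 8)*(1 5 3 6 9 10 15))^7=(1 15 10 9 8 6 3 5)=[0, 15, 2, 5, 4, 1, 3, 7, 6, 8, 9, 11, 12, 13, 14, 10]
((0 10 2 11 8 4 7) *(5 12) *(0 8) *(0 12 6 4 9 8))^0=(12)=[0, 1, 2, 3, 4, 5, 6, 7, 8, 9, 10, 11, 12]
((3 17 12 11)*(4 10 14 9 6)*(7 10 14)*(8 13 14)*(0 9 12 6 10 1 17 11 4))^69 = (0 6 17 1 7 10 9)(3 11)(4 12 14 13 8) = [6, 7, 2, 11, 12, 5, 17, 10, 4, 0, 9, 3, 14, 8, 13, 15, 16, 1]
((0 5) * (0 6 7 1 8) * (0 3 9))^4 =(0 1)(3 6)(5 8)(7 9) =[1, 0, 2, 6, 4, 8, 3, 9, 5, 7]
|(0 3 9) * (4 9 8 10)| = |(0 3 8 10 4 9)| = 6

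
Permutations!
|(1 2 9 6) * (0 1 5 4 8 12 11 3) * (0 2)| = 18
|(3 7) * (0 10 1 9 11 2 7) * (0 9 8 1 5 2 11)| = 14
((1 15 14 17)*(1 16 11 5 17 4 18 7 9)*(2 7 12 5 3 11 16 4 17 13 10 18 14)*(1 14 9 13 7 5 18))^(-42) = (18)(4 14)(9 17) = [0, 1, 2, 3, 14, 5, 6, 7, 8, 17, 10, 11, 12, 13, 4, 15, 16, 9, 18]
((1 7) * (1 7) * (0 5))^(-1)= (7)(0 5)= [5, 1, 2, 3, 4, 0, 6, 7]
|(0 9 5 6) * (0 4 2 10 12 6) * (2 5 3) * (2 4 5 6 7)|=12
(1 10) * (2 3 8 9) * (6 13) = (1 10)(2 3 8 9)(6 13) = [0, 10, 3, 8, 4, 5, 13, 7, 9, 2, 1, 11, 12, 6]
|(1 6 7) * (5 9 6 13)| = 6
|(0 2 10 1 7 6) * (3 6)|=|(0 2 10 1 7 3 6)|=7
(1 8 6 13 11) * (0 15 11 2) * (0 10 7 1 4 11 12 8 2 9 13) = (0 15 12 8 6)(1 2 10 7)(4 11)(9 13) = [15, 2, 10, 3, 11, 5, 0, 1, 6, 13, 7, 4, 8, 9, 14, 12]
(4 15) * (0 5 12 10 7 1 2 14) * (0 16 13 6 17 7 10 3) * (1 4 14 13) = (0 5 12 3)(1 2 13 6 17 7 4 15 14 16) = [5, 2, 13, 0, 15, 12, 17, 4, 8, 9, 10, 11, 3, 6, 16, 14, 1, 7]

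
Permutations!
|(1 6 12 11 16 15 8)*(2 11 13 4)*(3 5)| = |(1 6 12 13 4 2 11 16 15 8)(3 5)| = 10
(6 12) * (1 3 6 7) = (1 3 6 12 7) = [0, 3, 2, 6, 4, 5, 12, 1, 8, 9, 10, 11, 7]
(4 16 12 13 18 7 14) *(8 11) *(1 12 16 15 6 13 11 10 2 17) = (1 12 11 8 10 2 17)(4 15 6 13 18 7 14) = [0, 12, 17, 3, 15, 5, 13, 14, 10, 9, 2, 8, 11, 18, 4, 6, 16, 1, 7]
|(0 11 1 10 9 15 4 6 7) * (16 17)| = |(0 11 1 10 9 15 4 6 7)(16 17)| = 18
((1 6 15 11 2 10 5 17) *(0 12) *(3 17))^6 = (1 5 11)(2 6 3)(10 15 17) = [0, 5, 6, 2, 4, 11, 3, 7, 8, 9, 15, 1, 12, 13, 14, 17, 16, 10]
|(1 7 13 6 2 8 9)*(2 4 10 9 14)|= |(1 7 13 6 4 10 9)(2 8 14)|= 21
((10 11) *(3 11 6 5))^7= (3 10 5 11 6)= [0, 1, 2, 10, 4, 11, 3, 7, 8, 9, 5, 6]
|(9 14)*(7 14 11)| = |(7 14 9 11)| = 4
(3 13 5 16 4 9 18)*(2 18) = (2 18 3 13 5 16 4 9) = [0, 1, 18, 13, 9, 16, 6, 7, 8, 2, 10, 11, 12, 5, 14, 15, 4, 17, 3]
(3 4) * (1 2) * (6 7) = (1 2)(3 4)(6 7) = [0, 2, 1, 4, 3, 5, 7, 6]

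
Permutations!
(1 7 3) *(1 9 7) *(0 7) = [7, 1, 2, 9, 4, 5, 6, 3, 8, 0] = (0 7 3 9)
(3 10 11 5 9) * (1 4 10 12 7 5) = (1 4 10 11)(3 12 7 5 9) = [0, 4, 2, 12, 10, 9, 6, 5, 8, 3, 11, 1, 7]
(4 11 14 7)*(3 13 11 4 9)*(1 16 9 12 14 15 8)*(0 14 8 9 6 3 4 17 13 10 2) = (0 14 7 12 8 1 16 6 3 10 2)(4 17 13 11 15 9) = [14, 16, 0, 10, 17, 5, 3, 12, 1, 4, 2, 15, 8, 11, 7, 9, 6, 13]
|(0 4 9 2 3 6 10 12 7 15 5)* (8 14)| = |(0 4 9 2 3 6 10 12 7 15 5)(8 14)| = 22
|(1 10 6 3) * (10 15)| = 5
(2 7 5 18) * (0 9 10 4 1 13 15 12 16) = (0 9 10 4 1 13 15 12 16)(2 7 5 18) = [9, 13, 7, 3, 1, 18, 6, 5, 8, 10, 4, 11, 16, 15, 14, 12, 0, 17, 2]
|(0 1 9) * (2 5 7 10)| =12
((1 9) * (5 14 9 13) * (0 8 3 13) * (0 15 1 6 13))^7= (0 8 3)(1 15)(5 9 13 14 6)= [8, 15, 2, 0, 4, 9, 5, 7, 3, 13, 10, 11, 12, 14, 6, 1]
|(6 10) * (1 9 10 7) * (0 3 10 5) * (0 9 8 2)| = 8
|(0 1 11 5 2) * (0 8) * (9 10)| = |(0 1 11 5 2 8)(9 10)| = 6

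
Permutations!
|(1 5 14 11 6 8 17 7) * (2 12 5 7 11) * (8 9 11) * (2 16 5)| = |(1 7)(2 12)(5 14 16)(6 9 11)(8 17)| = 6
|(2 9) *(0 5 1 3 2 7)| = |(0 5 1 3 2 9 7)| = 7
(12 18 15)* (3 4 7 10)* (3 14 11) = (3 4 7 10 14 11)(12 18 15) = [0, 1, 2, 4, 7, 5, 6, 10, 8, 9, 14, 3, 18, 13, 11, 12, 16, 17, 15]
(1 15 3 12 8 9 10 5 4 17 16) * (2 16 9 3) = (1 15 2 16)(3 12 8)(4 17 9 10 5) = [0, 15, 16, 12, 17, 4, 6, 7, 3, 10, 5, 11, 8, 13, 14, 2, 1, 9]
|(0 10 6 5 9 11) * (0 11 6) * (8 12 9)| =|(0 10)(5 8 12 9 6)| =10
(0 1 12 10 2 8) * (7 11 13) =(0 1 12 10 2 8)(7 11 13) =[1, 12, 8, 3, 4, 5, 6, 11, 0, 9, 2, 13, 10, 7]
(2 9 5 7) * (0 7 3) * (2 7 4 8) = (0 4 8 2 9 5 3) = [4, 1, 9, 0, 8, 3, 6, 7, 2, 5]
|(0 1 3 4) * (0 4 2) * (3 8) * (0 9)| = 6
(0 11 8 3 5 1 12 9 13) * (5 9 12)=(0 11 8 3 9 13)(1 5)=[11, 5, 2, 9, 4, 1, 6, 7, 3, 13, 10, 8, 12, 0]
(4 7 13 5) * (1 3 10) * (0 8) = [8, 3, 2, 10, 7, 4, 6, 13, 0, 9, 1, 11, 12, 5] = (0 8)(1 3 10)(4 7 13 5)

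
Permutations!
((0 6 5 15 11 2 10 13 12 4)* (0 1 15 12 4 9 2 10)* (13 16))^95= (0 2 9 12 5 6)(1 16 15 13 11 4 10)= [2, 16, 9, 3, 10, 6, 0, 7, 8, 12, 1, 4, 5, 11, 14, 13, 15]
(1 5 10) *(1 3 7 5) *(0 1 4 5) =(0 1 4 5 10 3 7) =[1, 4, 2, 7, 5, 10, 6, 0, 8, 9, 3]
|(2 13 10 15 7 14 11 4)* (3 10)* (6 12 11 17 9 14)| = 30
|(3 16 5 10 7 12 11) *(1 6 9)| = |(1 6 9)(3 16 5 10 7 12 11)| = 21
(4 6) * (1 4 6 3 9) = (1 4 3 9) = [0, 4, 2, 9, 3, 5, 6, 7, 8, 1]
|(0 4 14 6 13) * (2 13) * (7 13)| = |(0 4 14 6 2 7 13)| = 7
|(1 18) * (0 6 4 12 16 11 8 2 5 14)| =10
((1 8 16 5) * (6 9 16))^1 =[0, 8, 2, 3, 4, 1, 9, 7, 6, 16, 10, 11, 12, 13, 14, 15, 5] =(1 8 6 9 16 5)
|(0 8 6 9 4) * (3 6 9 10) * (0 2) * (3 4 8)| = 6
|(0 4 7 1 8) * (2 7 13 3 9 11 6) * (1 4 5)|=8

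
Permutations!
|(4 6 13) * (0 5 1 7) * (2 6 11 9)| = 12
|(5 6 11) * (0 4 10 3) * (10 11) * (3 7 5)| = |(0 4 11 3)(5 6 10 7)| = 4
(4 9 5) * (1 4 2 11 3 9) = (1 4)(2 11 3 9 5) = [0, 4, 11, 9, 1, 2, 6, 7, 8, 5, 10, 3]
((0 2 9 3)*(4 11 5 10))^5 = [2, 1, 9, 0, 11, 10, 6, 7, 8, 3, 4, 5] = (0 2 9 3)(4 11 5 10)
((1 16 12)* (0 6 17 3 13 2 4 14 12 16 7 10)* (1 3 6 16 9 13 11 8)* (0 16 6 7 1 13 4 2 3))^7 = (0 4 10 6 14 16 17 12 9 7)(3 13 8 11) = [4, 1, 2, 13, 10, 5, 14, 0, 11, 7, 6, 3, 9, 8, 16, 15, 17, 12]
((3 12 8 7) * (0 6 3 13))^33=(0 7 12 6 13 8 3)=[7, 1, 2, 0, 4, 5, 13, 12, 3, 9, 10, 11, 6, 8]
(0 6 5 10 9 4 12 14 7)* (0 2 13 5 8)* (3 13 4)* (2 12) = (0 6 8)(2 4)(3 13 5 10 9)(7 12 14) = [6, 1, 4, 13, 2, 10, 8, 12, 0, 3, 9, 11, 14, 5, 7]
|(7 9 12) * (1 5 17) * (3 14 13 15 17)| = 21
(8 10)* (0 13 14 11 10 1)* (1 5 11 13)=[1, 0, 2, 3, 4, 11, 6, 7, 5, 9, 8, 10, 12, 14, 13]=(0 1)(5 11 10 8)(13 14)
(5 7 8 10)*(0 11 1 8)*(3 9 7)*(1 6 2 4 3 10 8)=(0 11 6 2 4 3 9 7)(5 10)=[11, 1, 4, 9, 3, 10, 2, 0, 8, 7, 5, 6]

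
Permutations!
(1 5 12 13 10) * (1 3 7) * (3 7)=(1 5 12 13 10 7)=[0, 5, 2, 3, 4, 12, 6, 1, 8, 9, 7, 11, 13, 10]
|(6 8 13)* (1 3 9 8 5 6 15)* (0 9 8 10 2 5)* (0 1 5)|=|(0 9 10 2)(1 3 8 13 15 5 6)|=28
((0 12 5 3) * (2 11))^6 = [5, 1, 2, 12, 4, 0, 6, 7, 8, 9, 10, 11, 3] = (0 5)(3 12)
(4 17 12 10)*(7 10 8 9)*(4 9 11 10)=[0, 1, 2, 3, 17, 5, 6, 4, 11, 7, 9, 10, 8, 13, 14, 15, 16, 12]=(4 17 12 8 11 10 9 7)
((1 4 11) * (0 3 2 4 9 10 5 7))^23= [4, 5, 1, 11, 9, 3, 6, 2, 8, 7, 0, 10]= (0 4 9 7 2 1 5 3 11 10)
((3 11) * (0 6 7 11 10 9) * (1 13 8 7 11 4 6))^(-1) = [9, 0, 2, 11, 7, 5, 4, 8, 13, 10, 3, 6, 12, 1] = (0 9 10 3 11 6 4 7 8 13 1)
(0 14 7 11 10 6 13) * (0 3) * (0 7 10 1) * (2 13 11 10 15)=[14, 0, 13, 7, 4, 5, 11, 10, 8, 9, 6, 1, 12, 3, 15, 2]=(0 14 15 2 13 3 7 10 6 11 1)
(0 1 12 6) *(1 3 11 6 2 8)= (0 3 11 6)(1 12 2 8)= [3, 12, 8, 11, 4, 5, 0, 7, 1, 9, 10, 6, 2]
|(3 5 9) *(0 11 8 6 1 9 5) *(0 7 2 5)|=10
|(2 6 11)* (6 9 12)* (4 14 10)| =15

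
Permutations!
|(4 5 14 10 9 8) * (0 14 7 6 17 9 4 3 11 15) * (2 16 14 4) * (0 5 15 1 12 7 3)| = 52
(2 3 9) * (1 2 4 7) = (1 2 3 9 4 7) = [0, 2, 3, 9, 7, 5, 6, 1, 8, 4]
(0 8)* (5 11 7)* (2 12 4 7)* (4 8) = (0 4 7 5 11 2 12 8) = [4, 1, 12, 3, 7, 11, 6, 5, 0, 9, 10, 2, 8]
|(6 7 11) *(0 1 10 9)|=12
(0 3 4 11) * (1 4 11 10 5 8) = [3, 4, 2, 11, 10, 8, 6, 7, 1, 9, 5, 0] = (0 3 11)(1 4 10 5 8)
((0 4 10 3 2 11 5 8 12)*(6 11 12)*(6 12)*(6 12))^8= [10, 1, 0, 12, 3, 5, 6, 7, 8, 9, 2, 11, 4]= (0 10 2)(3 12 4)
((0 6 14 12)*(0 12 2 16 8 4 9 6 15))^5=(0 15)(2 6 4 16 14 9 8)=[15, 1, 6, 3, 16, 5, 4, 7, 2, 8, 10, 11, 12, 13, 9, 0, 14]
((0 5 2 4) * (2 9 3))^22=(0 2 9)(3 5 4)=[2, 1, 9, 5, 3, 4, 6, 7, 8, 0]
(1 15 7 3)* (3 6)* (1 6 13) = (1 15 7 13)(3 6) = [0, 15, 2, 6, 4, 5, 3, 13, 8, 9, 10, 11, 12, 1, 14, 7]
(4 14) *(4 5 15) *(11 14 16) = (4 16 11 14 5 15) = [0, 1, 2, 3, 16, 15, 6, 7, 8, 9, 10, 14, 12, 13, 5, 4, 11]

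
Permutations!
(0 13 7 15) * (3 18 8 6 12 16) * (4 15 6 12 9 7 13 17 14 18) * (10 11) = (0 17 14 18 8 12 16 3 4 15)(6 9 7)(10 11) = [17, 1, 2, 4, 15, 5, 9, 6, 12, 7, 11, 10, 16, 13, 18, 0, 3, 14, 8]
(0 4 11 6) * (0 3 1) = (0 4 11 6 3 1) = [4, 0, 2, 1, 11, 5, 3, 7, 8, 9, 10, 6]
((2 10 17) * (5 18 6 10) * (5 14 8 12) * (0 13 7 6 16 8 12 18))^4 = [10, 1, 0, 3, 4, 6, 14, 2, 18, 9, 12, 11, 7, 17, 13, 15, 8, 5, 16] = (0 10 12 7 2)(5 6 14 13 17)(8 18 16)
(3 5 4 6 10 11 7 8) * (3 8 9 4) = (3 5)(4 6 10 11 7 9) = [0, 1, 2, 5, 6, 3, 10, 9, 8, 4, 11, 7]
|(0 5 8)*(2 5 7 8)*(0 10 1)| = |(0 7 8 10 1)(2 5)| = 10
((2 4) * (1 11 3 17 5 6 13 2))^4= [0, 5, 3, 13, 17, 4, 1, 7, 8, 9, 10, 6, 12, 11, 14, 15, 16, 2]= (1 5 4 17 2 3 13 11 6)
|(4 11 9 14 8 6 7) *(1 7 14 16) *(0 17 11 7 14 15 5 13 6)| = |(0 17 11 9 16 1 14 8)(4 7)(5 13 6 15)| = 8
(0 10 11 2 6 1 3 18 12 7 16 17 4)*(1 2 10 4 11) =(0 4)(1 3 18 12 7 16 17 11 10)(2 6) =[4, 3, 6, 18, 0, 5, 2, 16, 8, 9, 1, 10, 7, 13, 14, 15, 17, 11, 12]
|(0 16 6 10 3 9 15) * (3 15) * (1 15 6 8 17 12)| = |(0 16 8 17 12 1 15)(3 9)(6 10)| = 14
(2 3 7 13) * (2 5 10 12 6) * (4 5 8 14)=(2 3 7 13 8 14 4 5 10 12 6)=[0, 1, 3, 7, 5, 10, 2, 13, 14, 9, 12, 11, 6, 8, 4]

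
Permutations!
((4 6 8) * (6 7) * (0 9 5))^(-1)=(0 5 9)(4 8 6 7)=[5, 1, 2, 3, 8, 9, 7, 4, 6, 0]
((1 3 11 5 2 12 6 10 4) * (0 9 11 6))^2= (0 11 2)(1 6 4 3 10)(5 12 9)= [11, 6, 0, 10, 3, 12, 4, 7, 8, 5, 1, 2, 9]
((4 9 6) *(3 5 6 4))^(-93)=(4 9)=[0, 1, 2, 3, 9, 5, 6, 7, 8, 4]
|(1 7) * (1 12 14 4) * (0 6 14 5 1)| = |(0 6 14 4)(1 7 12 5)| = 4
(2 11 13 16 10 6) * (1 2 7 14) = (1 2 11 13 16 10 6 7 14) = [0, 2, 11, 3, 4, 5, 7, 14, 8, 9, 6, 13, 12, 16, 1, 15, 10]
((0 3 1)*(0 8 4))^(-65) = [0, 1, 2, 3, 4, 5, 6, 7, 8] = (8)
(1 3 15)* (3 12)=(1 12 3 15)=[0, 12, 2, 15, 4, 5, 6, 7, 8, 9, 10, 11, 3, 13, 14, 1]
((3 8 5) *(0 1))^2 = (3 5 8) = [0, 1, 2, 5, 4, 8, 6, 7, 3]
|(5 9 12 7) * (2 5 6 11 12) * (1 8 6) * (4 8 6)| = 30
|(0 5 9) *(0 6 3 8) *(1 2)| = 6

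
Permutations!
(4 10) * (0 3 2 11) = [3, 1, 11, 2, 10, 5, 6, 7, 8, 9, 4, 0] = (0 3 2 11)(4 10)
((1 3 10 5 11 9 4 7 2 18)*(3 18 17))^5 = (1 18)(2 11 17 9 3 4 10 7 5) = [0, 18, 11, 4, 10, 2, 6, 5, 8, 3, 7, 17, 12, 13, 14, 15, 16, 9, 1]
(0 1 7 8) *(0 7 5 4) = [1, 5, 2, 3, 0, 4, 6, 8, 7] = (0 1 5 4)(7 8)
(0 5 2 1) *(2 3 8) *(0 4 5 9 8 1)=(0 9 8 2)(1 4 5 3)=[9, 4, 0, 1, 5, 3, 6, 7, 2, 8]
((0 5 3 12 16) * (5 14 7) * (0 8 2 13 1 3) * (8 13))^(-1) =(0 5 7 14)(1 13 16 12 3)(2 8) =[5, 13, 8, 1, 4, 7, 6, 14, 2, 9, 10, 11, 3, 16, 0, 15, 12]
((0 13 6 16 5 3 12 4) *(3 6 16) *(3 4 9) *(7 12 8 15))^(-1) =(0 4 6 5 16 13)(3 9 12 7 15 8) =[4, 1, 2, 9, 6, 16, 5, 15, 3, 12, 10, 11, 7, 0, 14, 8, 13]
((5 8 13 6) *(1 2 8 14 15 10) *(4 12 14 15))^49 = (1 2 8 13 6 5 15 10)(4 12 14) = [0, 2, 8, 3, 12, 15, 5, 7, 13, 9, 1, 11, 14, 6, 4, 10]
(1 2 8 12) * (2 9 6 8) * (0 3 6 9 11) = (0 3 6 8 12 1 11) = [3, 11, 2, 6, 4, 5, 8, 7, 12, 9, 10, 0, 1]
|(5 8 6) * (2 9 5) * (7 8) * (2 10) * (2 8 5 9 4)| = |(2 4)(5 7)(6 10 8)| = 6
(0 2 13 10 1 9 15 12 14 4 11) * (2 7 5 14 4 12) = [7, 9, 13, 3, 11, 14, 6, 5, 8, 15, 1, 0, 4, 10, 12, 2] = (0 7 5 14 12 4 11)(1 9 15 2 13 10)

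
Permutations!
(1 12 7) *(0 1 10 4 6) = (0 1 12 7 10 4 6) = [1, 12, 2, 3, 6, 5, 0, 10, 8, 9, 4, 11, 7]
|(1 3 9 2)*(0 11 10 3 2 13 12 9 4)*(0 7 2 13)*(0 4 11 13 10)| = 11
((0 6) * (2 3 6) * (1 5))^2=(0 3)(2 6)=[3, 1, 6, 0, 4, 5, 2]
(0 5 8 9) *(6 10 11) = [5, 1, 2, 3, 4, 8, 10, 7, 9, 0, 11, 6] = (0 5 8 9)(6 10 11)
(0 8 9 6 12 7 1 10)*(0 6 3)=(0 8 9 3)(1 10 6 12 7)=[8, 10, 2, 0, 4, 5, 12, 1, 9, 3, 6, 11, 7]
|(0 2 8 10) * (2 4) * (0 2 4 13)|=6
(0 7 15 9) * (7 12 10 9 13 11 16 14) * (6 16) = [12, 1, 2, 3, 4, 5, 16, 15, 8, 0, 9, 6, 10, 11, 7, 13, 14] = (0 12 10 9)(6 16 14 7 15 13 11)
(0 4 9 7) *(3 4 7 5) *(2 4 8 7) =(0 2 4 9 5 3 8 7) =[2, 1, 4, 8, 9, 3, 6, 0, 7, 5]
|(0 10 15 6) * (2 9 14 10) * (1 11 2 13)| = |(0 13 1 11 2 9 14 10 15 6)| = 10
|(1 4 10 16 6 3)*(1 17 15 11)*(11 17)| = |(1 4 10 16 6 3 11)(15 17)| = 14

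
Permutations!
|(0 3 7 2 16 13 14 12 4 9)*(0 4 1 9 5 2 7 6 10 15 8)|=18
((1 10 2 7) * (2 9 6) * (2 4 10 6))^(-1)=[0, 7, 9, 3, 6, 5, 1, 2, 8, 10, 4]=(1 7 2 9 10 4 6)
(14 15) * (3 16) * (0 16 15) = [16, 1, 2, 15, 4, 5, 6, 7, 8, 9, 10, 11, 12, 13, 0, 14, 3] = (0 16 3 15 14)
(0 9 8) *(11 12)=(0 9 8)(11 12)=[9, 1, 2, 3, 4, 5, 6, 7, 0, 8, 10, 12, 11]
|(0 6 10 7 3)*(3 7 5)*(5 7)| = |(0 6 10 7 5 3)| = 6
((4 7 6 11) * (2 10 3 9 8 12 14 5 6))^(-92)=(2 8 6)(3 14 4)(5 7 9)(10 12 11)=[0, 1, 8, 14, 3, 7, 2, 9, 6, 5, 12, 10, 11, 13, 4]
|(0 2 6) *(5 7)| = |(0 2 6)(5 7)| = 6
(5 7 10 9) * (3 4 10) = (3 4 10 9 5 7) = [0, 1, 2, 4, 10, 7, 6, 3, 8, 5, 9]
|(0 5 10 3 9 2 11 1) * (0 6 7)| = 10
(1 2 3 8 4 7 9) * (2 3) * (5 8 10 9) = (1 3 10 9)(4 7 5 8) = [0, 3, 2, 10, 7, 8, 6, 5, 4, 1, 9]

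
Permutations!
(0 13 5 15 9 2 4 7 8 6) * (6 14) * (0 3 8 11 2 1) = [13, 0, 4, 8, 7, 15, 3, 11, 14, 1, 10, 2, 12, 5, 6, 9] = (0 13 5 15 9 1)(2 4 7 11)(3 8 14 6)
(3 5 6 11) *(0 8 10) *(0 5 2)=(0 8 10 5 6 11 3 2)=[8, 1, 0, 2, 4, 6, 11, 7, 10, 9, 5, 3]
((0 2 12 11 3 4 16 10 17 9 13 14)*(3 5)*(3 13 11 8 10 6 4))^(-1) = [14, 1, 0, 3, 6, 11, 16, 7, 12, 17, 8, 9, 2, 5, 13, 15, 4, 10] = (0 14 13 5 11 9 17 10 8 12 2)(4 6 16)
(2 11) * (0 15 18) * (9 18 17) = [15, 1, 11, 3, 4, 5, 6, 7, 8, 18, 10, 2, 12, 13, 14, 17, 16, 9, 0] = (0 15 17 9 18)(2 11)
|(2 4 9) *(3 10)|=6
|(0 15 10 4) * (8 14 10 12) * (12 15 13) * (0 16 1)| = 9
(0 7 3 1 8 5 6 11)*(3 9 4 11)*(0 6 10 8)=(0 7 9 4 11 6 3 1)(5 10 8)=[7, 0, 2, 1, 11, 10, 3, 9, 5, 4, 8, 6]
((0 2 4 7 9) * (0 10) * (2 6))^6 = (0 10 9 7 4 2 6) = [10, 1, 6, 3, 2, 5, 0, 4, 8, 7, 9]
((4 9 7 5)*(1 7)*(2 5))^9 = (1 5)(2 9)(4 7) = [0, 5, 9, 3, 7, 1, 6, 4, 8, 2]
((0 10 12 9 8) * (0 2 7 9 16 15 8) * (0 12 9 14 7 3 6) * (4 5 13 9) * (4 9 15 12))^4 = (16)(0 5 2 10 13 3 9 15 6 4 8) = [5, 1, 10, 9, 8, 2, 4, 7, 0, 15, 13, 11, 12, 3, 14, 6, 16]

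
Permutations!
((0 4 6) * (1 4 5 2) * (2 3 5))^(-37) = [4, 0, 6, 5, 2, 3, 1] = (0 4 2 6 1)(3 5)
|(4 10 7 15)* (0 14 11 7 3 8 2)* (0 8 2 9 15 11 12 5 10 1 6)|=26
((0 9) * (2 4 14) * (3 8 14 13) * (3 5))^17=(0 9)(2 5 14 13 8 4 3)=[9, 1, 5, 2, 3, 14, 6, 7, 4, 0, 10, 11, 12, 8, 13]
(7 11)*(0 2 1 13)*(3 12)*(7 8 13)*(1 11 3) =(0 2 11 8 13)(1 7 3 12) =[2, 7, 11, 12, 4, 5, 6, 3, 13, 9, 10, 8, 1, 0]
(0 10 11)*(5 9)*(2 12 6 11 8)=(0 10 8 2 12 6 11)(5 9)=[10, 1, 12, 3, 4, 9, 11, 7, 2, 5, 8, 0, 6]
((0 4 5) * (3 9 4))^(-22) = [4, 1, 2, 5, 3, 9, 6, 7, 8, 0] = (0 4 3 5 9)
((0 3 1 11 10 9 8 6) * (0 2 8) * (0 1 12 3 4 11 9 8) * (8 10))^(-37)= (0 2 6 8 11 4)(1 9)(3 12)= [2, 9, 6, 12, 0, 5, 8, 7, 11, 1, 10, 4, 3]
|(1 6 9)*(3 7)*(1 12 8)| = 10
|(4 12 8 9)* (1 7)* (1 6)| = 12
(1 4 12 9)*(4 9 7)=(1 9)(4 12 7)=[0, 9, 2, 3, 12, 5, 6, 4, 8, 1, 10, 11, 7]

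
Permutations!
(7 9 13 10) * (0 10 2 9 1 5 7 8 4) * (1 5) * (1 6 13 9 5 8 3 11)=(0 10 3 11 1 6 13 2 5 7 8 4)=[10, 6, 5, 11, 0, 7, 13, 8, 4, 9, 3, 1, 12, 2]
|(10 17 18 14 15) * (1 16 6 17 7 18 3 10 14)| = |(1 16 6 17 3 10 7 18)(14 15)| = 8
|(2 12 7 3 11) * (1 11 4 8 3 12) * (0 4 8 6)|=|(0 4 6)(1 11 2)(3 8)(7 12)|=6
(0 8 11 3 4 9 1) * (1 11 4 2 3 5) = (0 8 4 9 11 5 1)(2 3) = [8, 0, 3, 2, 9, 1, 6, 7, 4, 11, 10, 5]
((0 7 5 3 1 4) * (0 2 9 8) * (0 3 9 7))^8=(9)=[0, 1, 2, 3, 4, 5, 6, 7, 8, 9]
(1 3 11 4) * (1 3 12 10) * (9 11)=[0, 12, 2, 9, 3, 5, 6, 7, 8, 11, 1, 4, 10]=(1 12 10)(3 9 11 4)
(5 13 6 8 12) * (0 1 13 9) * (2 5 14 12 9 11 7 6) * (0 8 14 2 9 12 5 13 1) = (2 13 9 8 12)(5 11 7 6 14) = [0, 1, 13, 3, 4, 11, 14, 6, 12, 8, 10, 7, 2, 9, 5]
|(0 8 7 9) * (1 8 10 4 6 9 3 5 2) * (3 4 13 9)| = 8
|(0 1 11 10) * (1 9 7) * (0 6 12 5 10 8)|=|(0 9 7 1 11 8)(5 10 6 12)|=12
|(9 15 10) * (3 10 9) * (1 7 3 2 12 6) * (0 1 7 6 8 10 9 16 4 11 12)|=|(0 1 6 7 3 9 15 16 4 11 12 8 10 2)|=14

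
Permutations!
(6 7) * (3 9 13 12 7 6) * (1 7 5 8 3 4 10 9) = (1 7 4 10 9 13 12 5 8 3) = [0, 7, 2, 1, 10, 8, 6, 4, 3, 13, 9, 11, 5, 12]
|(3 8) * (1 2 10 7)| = 4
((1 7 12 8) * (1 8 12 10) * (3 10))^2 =(12)(1 3)(7 10) =[0, 3, 2, 1, 4, 5, 6, 10, 8, 9, 7, 11, 12]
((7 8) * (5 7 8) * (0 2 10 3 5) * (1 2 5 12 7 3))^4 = [7, 2, 10, 5, 4, 0, 6, 12, 8, 9, 1, 11, 3] = (0 7 12 3 5)(1 2 10)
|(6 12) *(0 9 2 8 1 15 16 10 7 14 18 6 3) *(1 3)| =45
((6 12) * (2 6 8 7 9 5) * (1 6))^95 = [0, 2, 5, 3, 4, 9, 1, 8, 12, 7, 10, 11, 6] = (1 2 5 9 7 8 12 6)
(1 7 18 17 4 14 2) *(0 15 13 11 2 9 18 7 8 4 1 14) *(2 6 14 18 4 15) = (0 2 18 17 1 8 15 13 11 6 14 9 4) = [2, 8, 18, 3, 0, 5, 14, 7, 15, 4, 10, 6, 12, 11, 9, 13, 16, 1, 17]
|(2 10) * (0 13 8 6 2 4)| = |(0 13 8 6 2 10 4)| = 7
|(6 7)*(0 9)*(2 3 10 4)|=4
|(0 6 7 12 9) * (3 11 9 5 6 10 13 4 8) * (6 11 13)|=8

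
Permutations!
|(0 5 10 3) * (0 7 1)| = |(0 5 10 3 7 1)| = 6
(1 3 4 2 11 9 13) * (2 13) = (1 3 4 13)(2 11 9) = [0, 3, 11, 4, 13, 5, 6, 7, 8, 2, 10, 9, 12, 1]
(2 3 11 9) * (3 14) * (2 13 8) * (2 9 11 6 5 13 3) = (2 14)(3 6 5 13 8 9) = [0, 1, 14, 6, 4, 13, 5, 7, 9, 3, 10, 11, 12, 8, 2]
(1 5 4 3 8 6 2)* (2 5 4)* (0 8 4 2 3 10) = [8, 2, 1, 4, 10, 3, 5, 7, 6, 9, 0] = (0 8 6 5 3 4 10)(1 2)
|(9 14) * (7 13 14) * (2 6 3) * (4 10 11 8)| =|(2 6 3)(4 10 11 8)(7 13 14 9)| =12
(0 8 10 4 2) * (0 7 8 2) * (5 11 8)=[2, 1, 7, 3, 0, 11, 6, 5, 10, 9, 4, 8]=(0 2 7 5 11 8 10 4)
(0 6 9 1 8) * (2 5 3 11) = (0 6 9 1 8)(2 5 3 11) = [6, 8, 5, 11, 4, 3, 9, 7, 0, 1, 10, 2]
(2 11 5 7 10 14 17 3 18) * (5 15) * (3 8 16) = (2 11 15 5 7 10 14 17 8 16 3 18) = [0, 1, 11, 18, 4, 7, 6, 10, 16, 9, 14, 15, 12, 13, 17, 5, 3, 8, 2]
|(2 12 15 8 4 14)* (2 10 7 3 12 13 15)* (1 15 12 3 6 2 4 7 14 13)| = |(1 15 8 7 6 2)(4 13 12)(10 14)| = 6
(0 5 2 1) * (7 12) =[5, 0, 1, 3, 4, 2, 6, 12, 8, 9, 10, 11, 7] =(0 5 2 1)(7 12)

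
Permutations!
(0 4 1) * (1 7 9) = [4, 0, 2, 3, 7, 5, 6, 9, 8, 1] = (0 4 7 9 1)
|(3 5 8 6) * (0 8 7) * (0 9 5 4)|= 15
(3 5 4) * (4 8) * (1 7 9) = [0, 7, 2, 5, 3, 8, 6, 9, 4, 1] = (1 7 9)(3 5 8 4)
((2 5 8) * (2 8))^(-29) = (8)(2 5) = [0, 1, 5, 3, 4, 2, 6, 7, 8]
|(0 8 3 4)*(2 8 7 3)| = |(0 7 3 4)(2 8)| = 4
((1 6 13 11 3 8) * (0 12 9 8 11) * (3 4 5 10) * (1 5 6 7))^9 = (0 6 11 10 8 12 13 4 3 5 9)(1 7) = [6, 7, 2, 5, 3, 9, 11, 1, 12, 0, 8, 10, 13, 4]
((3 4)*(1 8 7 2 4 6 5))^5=(1 3 7 5 4 8 6 2)=[0, 3, 1, 7, 8, 4, 2, 5, 6]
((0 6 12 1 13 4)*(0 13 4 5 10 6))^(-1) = [0, 12, 2, 3, 1, 13, 10, 7, 8, 9, 5, 11, 6, 4] = (1 12 6 10 5 13 4)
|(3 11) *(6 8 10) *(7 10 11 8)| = 3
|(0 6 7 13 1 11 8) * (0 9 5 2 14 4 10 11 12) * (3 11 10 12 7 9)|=24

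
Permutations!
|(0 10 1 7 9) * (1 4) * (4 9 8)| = |(0 10 9)(1 7 8 4)| = 12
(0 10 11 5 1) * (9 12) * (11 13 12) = (0 10 13 12 9 11 5 1) = [10, 0, 2, 3, 4, 1, 6, 7, 8, 11, 13, 5, 9, 12]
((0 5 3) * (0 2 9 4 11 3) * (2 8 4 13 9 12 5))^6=(13)(0 12)(2 5)(3 4)(8 11)=[12, 1, 5, 4, 3, 2, 6, 7, 11, 9, 10, 8, 0, 13]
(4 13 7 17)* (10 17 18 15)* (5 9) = (4 13 7 18 15 10 17)(5 9) = [0, 1, 2, 3, 13, 9, 6, 18, 8, 5, 17, 11, 12, 7, 14, 10, 16, 4, 15]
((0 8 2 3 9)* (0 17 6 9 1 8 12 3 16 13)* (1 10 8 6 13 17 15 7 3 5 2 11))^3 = (0 2 13 5 17 12 16)(1 15 10)(3 11 9)(6 7 8) = [2, 15, 13, 11, 4, 17, 7, 8, 6, 3, 1, 9, 16, 5, 14, 10, 0, 12]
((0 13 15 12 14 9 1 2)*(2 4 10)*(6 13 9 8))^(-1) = [2, 9, 10, 3, 1, 5, 8, 7, 14, 0, 4, 11, 15, 6, 12, 13] = (0 2 10 4 1 9)(6 8 14 12 15 13)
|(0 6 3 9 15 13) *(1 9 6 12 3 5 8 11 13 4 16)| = 40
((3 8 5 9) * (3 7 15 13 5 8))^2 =(5 7 13 9 15) =[0, 1, 2, 3, 4, 7, 6, 13, 8, 15, 10, 11, 12, 9, 14, 5]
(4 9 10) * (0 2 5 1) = (0 2 5 1)(4 9 10) = [2, 0, 5, 3, 9, 1, 6, 7, 8, 10, 4]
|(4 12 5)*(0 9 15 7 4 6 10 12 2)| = 12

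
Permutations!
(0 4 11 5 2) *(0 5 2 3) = (0 4 11 2 5 3) = [4, 1, 5, 0, 11, 3, 6, 7, 8, 9, 10, 2]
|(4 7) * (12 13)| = |(4 7)(12 13)| = 2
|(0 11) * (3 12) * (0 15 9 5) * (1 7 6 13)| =20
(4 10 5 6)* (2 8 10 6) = (2 8 10 5)(4 6) = [0, 1, 8, 3, 6, 2, 4, 7, 10, 9, 5]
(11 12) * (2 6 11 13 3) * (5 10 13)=[0, 1, 6, 2, 4, 10, 11, 7, 8, 9, 13, 12, 5, 3]=(2 6 11 12 5 10 13 3)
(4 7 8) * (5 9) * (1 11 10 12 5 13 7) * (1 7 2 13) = (1 11 10 12 5 9)(2 13)(4 7 8) = [0, 11, 13, 3, 7, 9, 6, 8, 4, 1, 12, 10, 5, 2]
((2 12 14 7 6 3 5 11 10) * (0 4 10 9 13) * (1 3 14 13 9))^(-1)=(0 13 12 2 10 4)(1 11 5 3)(6 7 14)=[13, 11, 10, 1, 0, 3, 7, 14, 8, 9, 4, 5, 2, 12, 6]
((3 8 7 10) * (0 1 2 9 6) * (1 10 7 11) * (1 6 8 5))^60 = (11) = [0, 1, 2, 3, 4, 5, 6, 7, 8, 9, 10, 11]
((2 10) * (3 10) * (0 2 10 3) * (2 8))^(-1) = (10)(0 2 8) = [2, 1, 8, 3, 4, 5, 6, 7, 0, 9, 10]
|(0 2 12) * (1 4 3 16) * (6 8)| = 12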